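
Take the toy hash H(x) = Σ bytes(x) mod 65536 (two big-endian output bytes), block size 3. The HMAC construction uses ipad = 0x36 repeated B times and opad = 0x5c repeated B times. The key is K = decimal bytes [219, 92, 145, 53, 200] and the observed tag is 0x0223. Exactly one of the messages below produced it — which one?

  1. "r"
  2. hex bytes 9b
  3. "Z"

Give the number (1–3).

Key decimal bytes [219, 92, 145, 53, 200] = db 5c 91 35 c8 is 5 bytes > B = 3, so hash it first: H(key) = 02 c5, then zero-pad to 3 bytes: K' = 02 c5 00.
K' ⊕ ipad = 34 f3 36; K' ⊕ opad = 5e 99 5c.
m1: inner = H(34 f3 36 72) = 01 cf; tag = H(5e 99 5c 01 cf) = 0223 ← matches
m2: inner = H(34 f3 36 9b) = 01 f8; tag = H(5e 99 5c 01 f8) = 024c
m3: inner = H(34 f3 36 5a) = 01 b7; tag = H(5e 99 5c 01 b7) = 020b

1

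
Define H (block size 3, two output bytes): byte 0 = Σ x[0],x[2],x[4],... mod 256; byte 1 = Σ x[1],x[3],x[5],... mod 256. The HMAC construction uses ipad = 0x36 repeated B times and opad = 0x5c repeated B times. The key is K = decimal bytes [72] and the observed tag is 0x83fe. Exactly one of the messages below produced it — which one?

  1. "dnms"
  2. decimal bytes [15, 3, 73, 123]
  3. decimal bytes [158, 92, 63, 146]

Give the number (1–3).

3

Key decimal bytes [72] = 48 is 1 byte ≤ B = 3; zero-pad to 3 bytes: K' = 48 00 00.
K' ⊕ ipad = 7e 36 36; K' ⊕ opad = 14 5c 5c.
m1: inner = H(7e 36 36 64 6e 6d 73) = 95 07; tag = H(14 5c 5c 95 07) = 77f1
m2: inner = H(7e 36 36 0f 03 49 7b) = 32 8e; tag = H(14 5c 5c 32 8e) = fe8e
m3: inner = H(7e 36 36 9e 5c 3f 92) = a2 13; tag = H(14 5c 5c a2 13) = 83fe ← matches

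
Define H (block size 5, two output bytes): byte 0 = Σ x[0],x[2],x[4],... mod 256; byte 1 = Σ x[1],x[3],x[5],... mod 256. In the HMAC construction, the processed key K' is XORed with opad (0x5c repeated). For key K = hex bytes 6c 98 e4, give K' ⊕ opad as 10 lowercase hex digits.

Key hex bytes 6c 98 e4 is 3 bytes ≤ B = 5; zero-pad to 5 bytes: K' = 6c 98 e4 00 00.
XOR each byte with 0x5c: 6c⊕5c=30, 98⊕5c=c4, e4⊕5c=b8, 00⊕5c=5c, 00⊕5c=5c.

30c4b85c5c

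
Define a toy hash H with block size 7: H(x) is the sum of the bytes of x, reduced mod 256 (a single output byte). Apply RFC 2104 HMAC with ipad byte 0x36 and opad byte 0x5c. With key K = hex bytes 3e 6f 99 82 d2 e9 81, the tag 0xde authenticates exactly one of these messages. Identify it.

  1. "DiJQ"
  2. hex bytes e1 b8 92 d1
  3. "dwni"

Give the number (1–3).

Key hex bytes 3e 6f 99 82 d2 e9 81 is exactly B = 7 bytes: K' = 3e 6f 99 82 d2 e9 81.
K' ⊕ ipad = 08 59 af b4 e4 df b7; K' ⊕ opad = 62 33 c5 de 8e b5 dd.
m1: inner = H(08 59 af b4 e4 df b7 44 69 4a 51) = 86; tag = H(62 33 c5 de 8e b5 dd 86) = de ← matches
m2: inner = H(08 59 af b4 e4 df b7 e1 b8 92 d1) = 3a; tag = H(62 33 c5 de 8e b5 dd 3a) = 92
m3: inner = H(08 59 af b4 e4 df b7 64 77 6e 69) = f0; tag = H(62 33 c5 de 8e b5 dd f0) = 48

1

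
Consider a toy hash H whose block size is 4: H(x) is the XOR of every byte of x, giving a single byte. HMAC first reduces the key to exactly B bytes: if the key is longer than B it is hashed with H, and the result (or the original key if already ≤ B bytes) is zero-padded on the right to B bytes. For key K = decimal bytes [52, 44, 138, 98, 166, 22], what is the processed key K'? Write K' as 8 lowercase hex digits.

|K| = 6 > B = 4, so first hash the key.
H(K): XOR 34⊕2c⊕8a⊕62⊕a6⊕16 = 40.
Zero-pad H(K) = 40 to 4 bytes: K' = 40 00 00 00.

40000000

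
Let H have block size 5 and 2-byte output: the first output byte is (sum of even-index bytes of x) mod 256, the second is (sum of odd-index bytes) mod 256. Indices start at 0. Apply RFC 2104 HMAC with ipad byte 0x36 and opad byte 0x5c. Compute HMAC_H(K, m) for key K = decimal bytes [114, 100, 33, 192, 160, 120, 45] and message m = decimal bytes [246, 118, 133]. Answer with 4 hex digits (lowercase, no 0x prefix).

4f54

Key decimal bytes [114, 100, 33, 192, 160, 120, 45] = 72 64 21 c0 a0 78 2d is 7 bytes > B = 5, so hash it first: H(key) = 60 9c, then zero-pad to 5 bytes: K' = 60 9c 00 00 00.
K' ⊕ ipad = 56 aa 36 36 36.  K' ⊕ opad = 3c c0 5c 5c 5c.
Inner input = (K'⊕ipad) ∥ m = 56 aa 36 36 36 ∥ f6 76 85.
Inner hash: even-index sum = 312 mod 256 = 56; odd-index sum = 603 mod 256 = 91 → 38 5b.
Outer input = (K'⊕opad) ∥ inner = 3c c0 5c 5c 5c ∥ 38 5b.
Outer hash (tag): even-index sum = 335 mod 256 = 79; odd-index sum = 340 mod 256 = 84 → 4f 54.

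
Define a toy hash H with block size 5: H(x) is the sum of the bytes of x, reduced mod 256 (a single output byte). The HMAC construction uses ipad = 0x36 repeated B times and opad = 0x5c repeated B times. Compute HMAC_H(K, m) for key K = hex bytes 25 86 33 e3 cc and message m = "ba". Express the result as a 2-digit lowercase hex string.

6b

Key hex bytes 25 86 33 e3 cc is exactly B = 5 bytes: K' = 25 86 33 e3 cc.
K' ⊕ ipad = 13 b0 05 d5 fa.  K' ⊕ opad = 79 da 6f bf 90.
Inner input = (K'⊕ipad) ∥ m = 13 b0 05 d5 fa ∥ 62 61.
Inner hash: sum = 19+176+5+213+250+98+97 = 858; mod 256 = 90 → 5a.
Outer input = (K'⊕opad) ∥ inner = 79 da 6f bf 90 ∥ 5a.
Outer hash (tag): sum = 121+218+111+191+144+90 = 875; mod 256 = 107 → 6b.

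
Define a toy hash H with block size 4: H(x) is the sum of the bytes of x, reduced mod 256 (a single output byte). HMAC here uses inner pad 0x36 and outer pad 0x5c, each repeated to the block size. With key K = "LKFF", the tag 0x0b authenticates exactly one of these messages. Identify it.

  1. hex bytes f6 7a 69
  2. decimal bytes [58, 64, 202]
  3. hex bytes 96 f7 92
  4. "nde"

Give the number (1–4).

Key "LKFF" = 4c 4b 46 46 is exactly B = 4 bytes: K' = 4c 4b 46 46.
K' ⊕ ipad = 7a 7d 70 70; K' ⊕ opad = 10 17 1a 1a.
m1: inner = H(7a 7d 70 70 f6 7a 69) = b0; tag = H(10 17 1a 1a b0) = 0b ← matches
m2: inner = H(7a 7d 70 70 3a 40 ca) = 1b; tag = H(10 17 1a 1a 1b) = 76
m3: inner = H(7a 7d 70 70 96 f7 92) = f6; tag = H(10 17 1a 1a f6) = 51
m4: inner = H(7a 7d 70 70 6e 64 65) = 0e; tag = H(10 17 1a 1a 0e) = 69

1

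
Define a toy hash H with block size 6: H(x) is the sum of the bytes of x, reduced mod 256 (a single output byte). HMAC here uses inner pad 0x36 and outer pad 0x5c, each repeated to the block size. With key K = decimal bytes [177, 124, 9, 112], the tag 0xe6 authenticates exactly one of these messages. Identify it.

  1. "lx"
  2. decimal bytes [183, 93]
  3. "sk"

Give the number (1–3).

Key decimal bytes [177, 124, 9, 112] = b1 7c 09 70 is 4 bytes ≤ B = 6; zero-pad to 6 bytes: K' = b1 7c 09 70 00 00.
K' ⊕ ipad = 87 4a 3f 46 36 36; K' ⊕ opad = ed 20 55 2c 5c 5c.
m1: inner = H(87 4a 3f 46 36 36 6c 78) = a6; tag = H(ed 20 55 2c 5c 5c a6) = ec
m2: inner = H(87 4a 3f 46 36 36 b7 5d) = d6; tag = H(ed 20 55 2c 5c 5c d6) = 1c
m3: inner = H(87 4a 3f 46 36 36 73 6b) = a0; tag = H(ed 20 55 2c 5c 5c a0) = e6 ← matches

3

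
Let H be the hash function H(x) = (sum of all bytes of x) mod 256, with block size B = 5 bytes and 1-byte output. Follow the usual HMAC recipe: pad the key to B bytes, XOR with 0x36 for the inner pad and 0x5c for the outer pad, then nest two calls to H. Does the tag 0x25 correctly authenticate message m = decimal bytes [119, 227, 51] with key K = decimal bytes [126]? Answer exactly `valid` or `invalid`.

invalid

Key decimal bytes [126] = 7e is 1 byte ≤ B = 5; zero-pad to 5 bytes: K' = 7e 00 00 00 00.
K' ⊕ ipad = 48 36 36 36 36; K' ⊕ opad = 22 5c 5c 5c 5c.
Inner hash: sum = 72+54+54+54+54+119+227+51 = 685; mod 256 = 173 → ad.
Outer hash (recomputed tag): sum = 34+92+92+92+92+173 = 575; mod 256 = 63 → 3f.
Recomputed tag = 3f; claimed = 25 → mismatch.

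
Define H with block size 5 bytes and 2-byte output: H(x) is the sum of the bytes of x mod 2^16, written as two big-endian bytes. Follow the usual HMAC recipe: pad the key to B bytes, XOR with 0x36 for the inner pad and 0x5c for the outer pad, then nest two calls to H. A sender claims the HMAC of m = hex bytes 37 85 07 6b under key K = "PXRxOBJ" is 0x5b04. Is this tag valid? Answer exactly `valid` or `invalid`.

invalid

Key "PXRxOBJ" = 50 58 52 78 4f 42 4a is 7 bytes > B = 5, so hash it first: H(key) = 02 4d, then zero-pad to 5 bytes: K' = 02 4d 00 00 00.
K' ⊕ ipad = 34 7b 36 36 36; K' ⊕ opad = 5e 11 5c 5c 5c.
Inner hash: sum = 52+123+54+54+54+55+133+7+107 = 639 → 02 7f.
Outer hash (recomputed tag): sum = 94+17+92+92+92+2+127 = 516 → 02 04.
Recomputed tag = 0204; claimed = 5b04 → mismatch.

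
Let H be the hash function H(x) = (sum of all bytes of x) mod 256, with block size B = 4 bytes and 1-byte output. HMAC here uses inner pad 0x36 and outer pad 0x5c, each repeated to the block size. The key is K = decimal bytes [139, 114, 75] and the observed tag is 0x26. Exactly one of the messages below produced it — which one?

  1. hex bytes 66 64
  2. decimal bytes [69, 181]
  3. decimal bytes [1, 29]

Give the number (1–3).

Key decimal bytes [139, 114, 75] = 8b 72 4b is 3 bytes ≤ B = 4; zero-pad to 4 bytes: K' = 8b 72 4b 00.
K' ⊕ ipad = bd 44 7d 36; K' ⊕ opad = d7 2e 17 5c.
m1: inner = H(bd 44 7d 36 66 64) = 7e; tag = H(d7 2e 17 5c 7e) = f6
m2: inner = H(bd 44 7d 36 45 b5) = ae; tag = H(d7 2e 17 5c ae) = 26 ← matches
m3: inner = H(bd 44 7d 36 01 1d) = d2; tag = H(d7 2e 17 5c d2) = 4a

2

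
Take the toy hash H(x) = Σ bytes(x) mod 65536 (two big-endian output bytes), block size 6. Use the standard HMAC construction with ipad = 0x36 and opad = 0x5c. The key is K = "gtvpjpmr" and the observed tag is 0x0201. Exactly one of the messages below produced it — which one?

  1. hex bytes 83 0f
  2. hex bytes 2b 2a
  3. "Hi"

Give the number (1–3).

Key "gtvpjpmr" = 67 74 76 70 6a 70 6d 72 is 8 bytes > B = 6, so hash it first: H(key) = 03 7a, then zero-pad to 6 bytes: K' = 03 7a 00 00 00 00.
K' ⊕ ipad = 35 4c 36 36 36 36; K' ⊕ opad = 5f 26 5c 5c 5c 5c.
m1: inner = H(35 4c 36 36 36 36 83 0f) = 01 eb; tag = H(5f 26 5c 5c 5c 5c 01 eb) = 02e1
m2: inner = H(35 4c 36 36 36 36 2b 2a) = 01 ae; tag = H(5f 26 5c 5c 5c 5c 01 ae) = 02a4
m3: inner = H(35 4c 36 36 36 36 48 69) = 02 0a; tag = H(5f 26 5c 5c 5c 5c 02 0a) = 0201 ← matches

3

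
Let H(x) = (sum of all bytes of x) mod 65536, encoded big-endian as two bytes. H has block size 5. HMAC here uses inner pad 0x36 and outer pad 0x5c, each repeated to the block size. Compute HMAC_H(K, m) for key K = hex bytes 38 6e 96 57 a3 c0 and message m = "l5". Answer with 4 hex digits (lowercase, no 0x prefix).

0255

Key hex bytes 38 6e 96 57 a3 c0 is 6 bytes > B = 5, so hash it first: H(key) = 02 f6, then zero-pad to 5 bytes: K' = 02 f6 00 00 00.
K' ⊕ ipad = 34 c0 36 36 36.  K' ⊕ opad = 5e aa 5c 5c 5c.
Inner input = (K'⊕ipad) ∥ m = 34 c0 36 36 36 ∥ 6c 35.
Inner hash: sum = 52+192+54+54+54+108+53 = 567 → 02 37.
Outer input = (K'⊕opad) ∥ inner = 5e aa 5c 5c 5c ∥ 02 37.
Outer hash (tag): sum = 94+170+92+92+92+2+55 = 597 → 02 55.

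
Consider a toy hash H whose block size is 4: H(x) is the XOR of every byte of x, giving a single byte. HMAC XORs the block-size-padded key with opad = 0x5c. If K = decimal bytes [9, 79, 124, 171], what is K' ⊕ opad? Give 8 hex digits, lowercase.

551320f7

Key decimal bytes [9, 79, 124, 171] = 09 4f 7c ab is exactly B = 4 bytes: K' = 09 4f 7c ab.
XOR each byte with 0x5c: 09⊕5c=55, 4f⊕5c=13, 7c⊕5c=20, ab⊕5c=f7.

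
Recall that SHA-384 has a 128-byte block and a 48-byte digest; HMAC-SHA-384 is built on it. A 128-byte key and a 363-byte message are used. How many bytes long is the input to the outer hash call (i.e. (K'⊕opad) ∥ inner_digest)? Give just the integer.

176

Key is 128 ≤ 128 bytes, zero-padded: |K'| = 128.
Outer input = (K'⊕opad) ∥ H(inner) → 128 + 48 = 176 bytes.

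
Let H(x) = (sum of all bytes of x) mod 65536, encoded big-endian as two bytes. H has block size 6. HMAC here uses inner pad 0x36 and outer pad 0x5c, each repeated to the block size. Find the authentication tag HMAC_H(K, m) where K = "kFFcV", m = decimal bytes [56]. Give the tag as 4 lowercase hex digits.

0172

Key "kFFcV" = 6b 46 46 63 56 is 5 bytes ≤ B = 6; zero-pad to 6 bytes: K' = 6b 46 46 63 56 00.
K' ⊕ ipad = 5d 70 70 55 60 36.  K' ⊕ opad = 37 1a 1a 3f 0a 5c.
Inner input = (K'⊕ipad) ∥ m = 5d 70 70 55 60 36 ∥ 38.
Inner hash: sum = 93+112+112+85+96+54+56 = 608 → 02 60.
Outer input = (K'⊕opad) ∥ inner = 37 1a 1a 3f 0a 5c ∥ 02 60.
Outer hash (tag): sum = 55+26+26+63+10+92+2+96 = 370 → 01 72.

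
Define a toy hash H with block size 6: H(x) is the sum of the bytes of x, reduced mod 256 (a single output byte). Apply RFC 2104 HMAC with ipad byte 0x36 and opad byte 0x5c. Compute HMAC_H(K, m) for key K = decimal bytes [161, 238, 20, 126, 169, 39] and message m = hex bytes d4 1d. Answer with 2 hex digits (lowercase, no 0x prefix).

03

Key decimal bytes [161, 238, 20, 126, 169, 39] = a1 ee 14 7e a9 27 is exactly B = 6 bytes: K' = a1 ee 14 7e a9 27.
K' ⊕ ipad = 97 d8 22 48 9f 11.  K' ⊕ opad = fd b2 48 22 f5 7b.
Inner input = (K'⊕ipad) ∥ m = 97 d8 22 48 9f 11 ∥ d4 1d.
Inner hash: sum = 151+216+34+72+159+17+212+29 = 890; mod 256 = 122 → 7a.
Outer input = (K'⊕opad) ∥ inner = fd b2 48 22 f5 7b ∥ 7a.
Outer hash (tag): sum = 253+178+72+34+245+123+122 = 1027; mod 256 = 3 → 03.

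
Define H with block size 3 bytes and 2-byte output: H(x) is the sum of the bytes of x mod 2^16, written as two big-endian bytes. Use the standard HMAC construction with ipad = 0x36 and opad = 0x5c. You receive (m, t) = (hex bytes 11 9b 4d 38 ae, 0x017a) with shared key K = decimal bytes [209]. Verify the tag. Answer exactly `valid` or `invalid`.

valid

Key decimal bytes [209] = d1 is 1 byte ≤ B = 3; zero-pad to 3 bytes: K' = d1 00 00.
K' ⊕ ipad = e7 36 36; K' ⊕ opad = 8d 5c 5c.
Inner hash: sum = 231+54+54+17+155+77+56+174 = 818 → 03 32.
Outer hash (recomputed tag): sum = 141+92+92+3+50 = 378 → 01 7a.
Recomputed tag = 017a; claimed = 017a → match.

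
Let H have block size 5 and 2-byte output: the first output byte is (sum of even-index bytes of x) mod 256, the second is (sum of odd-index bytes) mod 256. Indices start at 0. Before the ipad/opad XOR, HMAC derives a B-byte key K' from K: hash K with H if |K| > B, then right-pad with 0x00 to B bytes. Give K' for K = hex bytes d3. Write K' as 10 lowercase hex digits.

Key hex bytes d3 is 1 byte ≤ B = 5; zero-pad to 5 bytes: K' = d3 00 00 00 00.

d300000000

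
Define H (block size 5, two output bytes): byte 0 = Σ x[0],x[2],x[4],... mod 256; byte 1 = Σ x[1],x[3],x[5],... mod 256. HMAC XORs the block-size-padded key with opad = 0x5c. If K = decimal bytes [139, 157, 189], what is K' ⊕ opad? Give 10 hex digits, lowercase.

Key decimal bytes [139, 157, 189] = 8b 9d bd is 3 bytes ≤ B = 5; zero-pad to 5 bytes: K' = 8b 9d bd 00 00.
XOR each byte with 0x5c: 8b⊕5c=d7, 9d⊕5c=c1, bd⊕5c=e1, 00⊕5c=5c, 00⊕5c=5c.

d7c1e15c5c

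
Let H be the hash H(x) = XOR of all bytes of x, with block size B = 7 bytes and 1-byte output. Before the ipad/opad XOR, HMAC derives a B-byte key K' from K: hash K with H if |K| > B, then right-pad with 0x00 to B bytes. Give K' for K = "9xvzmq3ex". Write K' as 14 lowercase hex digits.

7f000000000000

|K| = 9 > B = 7, so first hash the key.
H(K): XOR 39⊕78⊕76⊕7a⊕6d⊕71⊕33⊕65⊕78 = 7f.
Zero-pad H(K) = 7f to 7 bytes: K' = 7f 00 00 00 00 00 00.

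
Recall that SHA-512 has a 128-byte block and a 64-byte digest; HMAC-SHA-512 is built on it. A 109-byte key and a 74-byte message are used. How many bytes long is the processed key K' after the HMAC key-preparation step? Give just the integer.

Key is 109 ≤ 128 bytes, zero-padded: |K'| = 128.

128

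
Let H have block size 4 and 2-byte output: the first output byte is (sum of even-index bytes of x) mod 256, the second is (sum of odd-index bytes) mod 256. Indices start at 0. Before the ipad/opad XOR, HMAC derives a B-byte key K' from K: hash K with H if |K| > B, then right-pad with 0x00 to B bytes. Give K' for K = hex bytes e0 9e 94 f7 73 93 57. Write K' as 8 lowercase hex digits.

|K| = 7 > B = 4, so first hash the key.
H(K): even-index sum = 574 mod 256 = 62; odd-index sum = 552 mod 256 = 40 → 3e 28.
Zero-pad H(K) = 3e 28 to 4 bytes: K' = 3e 28 00 00.

3e280000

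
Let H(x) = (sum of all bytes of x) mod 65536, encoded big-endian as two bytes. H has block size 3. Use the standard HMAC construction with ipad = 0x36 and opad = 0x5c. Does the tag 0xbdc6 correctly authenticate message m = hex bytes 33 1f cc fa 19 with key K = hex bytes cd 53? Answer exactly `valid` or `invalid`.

invalid

Key hex bytes cd 53 is 2 bytes ≤ B = 3; zero-pad to 3 bytes: K' = cd 53 00.
K' ⊕ ipad = fb 65 36; K' ⊕ opad = 91 0f 5c.
Inner hash: sum = 251+101+54+51+31+204+250+25 = 967 → 03 c7.
Outer hash (recomputed tag): sum = 145+15+92+3+199 = 454 → 01 c6.
Recomputed tag = 01c6; claimed = bdc6 → mismatch.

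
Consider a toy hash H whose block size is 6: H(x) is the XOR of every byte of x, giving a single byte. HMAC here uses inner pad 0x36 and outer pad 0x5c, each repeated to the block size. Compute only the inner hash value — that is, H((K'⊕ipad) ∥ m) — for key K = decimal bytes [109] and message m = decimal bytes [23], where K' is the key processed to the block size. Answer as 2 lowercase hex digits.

7a

Key decimal bytes [109] = 6d is 1 byte ≤ B = 6; zero-pad to 6 bytes: K' = 6d 00 00 00 00 00.
K' ⊕ ipad = 5b 36 36 36 36 36.
Inner input = 5b 36 36 36 36 36 ∥ 17.
Inner hash: XOR 5b⊕36⊕36⊕36⊕36⊕36⊕17 = 7a.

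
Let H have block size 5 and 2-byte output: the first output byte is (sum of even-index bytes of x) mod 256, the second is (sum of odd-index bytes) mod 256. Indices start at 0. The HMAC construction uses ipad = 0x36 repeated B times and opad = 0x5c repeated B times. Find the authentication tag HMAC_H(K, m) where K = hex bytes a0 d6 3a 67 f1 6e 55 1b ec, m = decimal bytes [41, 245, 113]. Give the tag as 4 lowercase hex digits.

c891

Key hex bytes a0 d6 3a 67 f1 6e 55 1b ec is 9 bytes > B = 5, so hash it first: H(key) = 0c c6, then zero-pad to 5 bytes: K' = 0c c6 00 00 00.
K' ⊕ ipad = 3a f0 36 36 36.  K' ⊕ opad = 50 9a 5c 5c 5c.
Inner input = (K'⊕ipad) ∥ m = 3a f0 36 36 36 ∥ 29 f5 71.
Inner hash: even-index sum = 411 mod 256 = 155; odd-index sum = 448 mod 256 = 192 → 9b c0.
Outer input = (K'⊕opad) ∥ inner = 50 9a 5c 5c 5c ∥ 9b c0.
Outer hash (tag): even-index sum = 456 mod 256 = 200; odd-index sum = 401 mod 256 = 145 → c8 91.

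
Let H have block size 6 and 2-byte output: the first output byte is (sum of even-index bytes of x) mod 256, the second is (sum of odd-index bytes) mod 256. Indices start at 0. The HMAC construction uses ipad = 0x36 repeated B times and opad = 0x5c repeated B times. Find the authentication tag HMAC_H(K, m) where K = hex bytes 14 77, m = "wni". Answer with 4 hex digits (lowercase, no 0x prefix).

Key hex bytes 14 77 is 2 bytes ≤ B = 6; zero-pad to 6 bytes: K' = 14 77 00 00 00 00.
K' ⊕ ipad = 22 41 36 36 36 36.  K' ⊕ opad = 48 2b 5c 5c 5c 5c.
Inner input = (K'⊕ipad) ∥ m = 22 41 36 36 36 36 ∥ 77 6e 69.
Inner hash: even-index sum = 366 mod 256 = 110; odd-index sum = 283 mod 256 = 27 → 6e 1b.
Outer input = (K'⊕opad) ∥ inner = 48 2b 5c 5c 5c 5c ∥ 6e 1b.
Outer hash (tag): even-index sum = 366 mod 256 = 110; odd-index sum = 254 mod 256 = 254 → 6e fe.

6efe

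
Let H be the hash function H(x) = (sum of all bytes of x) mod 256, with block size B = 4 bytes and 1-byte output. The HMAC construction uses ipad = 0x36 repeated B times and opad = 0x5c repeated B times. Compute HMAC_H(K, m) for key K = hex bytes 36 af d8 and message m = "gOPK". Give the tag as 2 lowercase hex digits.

4b

Key hex bytes 36 af d8 is 3 bytes ≤ B = 4; zero-pad to 4 bytes: K' = 36 af d8 00.
K' ⊕ ipad = 00 99 ee 36.  K' ⊕ opad = 6a f3 84 5c.
Inner input = (K'⊕ipad) ∥ m = 00 99 ee 36 ∥ 67 4f 50 4b.
Inner hash: sum = 0+153+238+54+103+79+80+75 = 782; mod 256 = 14 → 0e.
Outer input = (K'⊕opad) ∥ inner = 6a f3 84 5c ∥ 0e.
Outer hash (tag): sum = 106+243+132+92+14 = 587; mod 256 = 75 → 4b.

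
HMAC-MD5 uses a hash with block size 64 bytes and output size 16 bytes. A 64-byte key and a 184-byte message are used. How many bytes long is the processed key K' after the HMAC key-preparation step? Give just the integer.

Key is 64 ≤ 64 bytes, zero-padded: |K'| = 64.

64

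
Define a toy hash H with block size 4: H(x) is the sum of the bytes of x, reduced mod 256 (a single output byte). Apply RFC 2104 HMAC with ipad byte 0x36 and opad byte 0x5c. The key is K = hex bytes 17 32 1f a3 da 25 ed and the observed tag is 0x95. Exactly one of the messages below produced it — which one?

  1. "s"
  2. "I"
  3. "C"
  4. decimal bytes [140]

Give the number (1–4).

1

Key hex bytes 17 32 1f a3 da 25 ed is 7 bytes > B = 4, so hash it first: H(key) = f7, then zero-pad to 4 bytes: K' = f7 00 00 00.
K' ⊕ ipad = c1 36 36 36; K' ⊕ opad = ab 5c 5c 5c.
m1: inner = H(c1 36 36 36 73) = d6; tag = H(ab 5c 5c 5c d6) = 95 ← matches
m2: inner = H(c1 36 36 36 49) = ac; tag = H(ab 5c 5c 5c ac) = 6b
m3: inner = H(c1 36 36 36 43) = a6; tag = H(ab 5c 5c 5c a6) = 65
m4: inner = H(c1 36 36 36 8c) = ef; tag = H(ab 5c 5c 5c ef) = ae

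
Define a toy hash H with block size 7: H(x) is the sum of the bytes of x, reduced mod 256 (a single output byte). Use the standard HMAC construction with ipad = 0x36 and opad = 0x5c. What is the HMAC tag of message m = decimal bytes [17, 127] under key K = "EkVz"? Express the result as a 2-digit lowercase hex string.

Key "EkVz" = 45 6b 56 7a is 4 bytes ≤ B = 7; zero-pad to 7 bytes: K' = 45 6b 56 7a 00 00 00.
K' ⊕ ipad = 73 5d 60 4c 36 36 36.  K' ⊕ opad = 19 37 0a 26 5c 5c 5c.
Inner input = (K'⊕ipad) ∥ m = 73 5d 60 4c 36 36 36 ∥ 11 7f.
Inner hash: sum = 115+93+96+76+54+54+54+17+127 = 686; mod 256 = 174 → ae.
Outer input = (K'⊕opad) ∥ inner = 19 37 0a 26 5c 5c 5c ∥ ae.
Outer hash (tag): sum = 25+55+10+38+92+92+92+174 = 578; mod 256 = 66 → 42.

42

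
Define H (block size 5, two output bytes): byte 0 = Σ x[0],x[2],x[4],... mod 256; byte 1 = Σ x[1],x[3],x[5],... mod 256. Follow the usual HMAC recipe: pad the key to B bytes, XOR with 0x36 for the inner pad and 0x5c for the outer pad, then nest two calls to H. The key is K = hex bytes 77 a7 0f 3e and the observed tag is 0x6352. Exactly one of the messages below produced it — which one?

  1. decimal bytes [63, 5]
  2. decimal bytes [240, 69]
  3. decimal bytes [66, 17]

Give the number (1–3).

Key hex bytes 77 a7 0f 3e is 4 bytes ≤ B = 5; zero-pad to 5 bytes: K' = 77 a7 0f 3e 00.
K' ⊕ ipad = 41 91 39 08 36; K' ⊕ opad = 2b fb 53 62 5c.
m1: inner = H(41 91 39 08 36 3f 05) = b5 d8; tag = H(2b fb 53 62 5c b5 d8) = b212
m2: inner = H(41 91 39 08 36 f0 45) = f5 89; tag = H(2b fb 53 62 5c f5 89) = 6352 ← matches
m3: inner = H(41 91 39 08 36 42 11) = c1 db; tag = H(2b fb 53 62 5c c1 db) = b51e

2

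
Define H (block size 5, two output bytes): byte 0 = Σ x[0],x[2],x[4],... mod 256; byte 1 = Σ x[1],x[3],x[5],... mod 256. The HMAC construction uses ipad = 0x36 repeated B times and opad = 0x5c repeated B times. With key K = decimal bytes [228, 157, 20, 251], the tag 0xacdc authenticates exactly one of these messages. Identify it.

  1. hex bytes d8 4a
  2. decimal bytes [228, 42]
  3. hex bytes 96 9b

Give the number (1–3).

1

Key decimal bytes [228, 157, 20, 251] = e4 9d 14 fb is 4 bytes ≤ B = 5; zero-pad to 5 bytes: K' = e4 9d 14 fb 00.
K' ⊕ ipad = d2 ab 22 cd 36; K' ⊕ opad = b8 c1 48 a7 5c.
m1: inner = H(d2 ab 22 cd 36 d8 4a) = 74 50; tag = H(b8 c1 48 a7 5c 74 50) = acdc ← matches
m2: inner = H(d2 ab 22 cd 36 e4 2a) = 54 5c; tag = H(b8 c1 48 a7 5c 54 5c) = b8bc
m3: inner = H(d2 ab 22 cd 36 96 9b) = c5 0e; tag = H(b8 c1 48 a7 5c c5 0e) = 6a2d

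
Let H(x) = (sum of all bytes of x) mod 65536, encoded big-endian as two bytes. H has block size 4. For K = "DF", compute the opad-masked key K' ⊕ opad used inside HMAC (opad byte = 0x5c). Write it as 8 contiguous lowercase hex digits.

Key "DF" = 44 46 is 2 bytes ≤ B = 4; zero-pad to 4 bytes: K' = 44 46 00 00.
XOR each byte with 0x5c: 44⊕5c=18, 46⊕5c=1a, 00⊕5c=5c, 00⊕5c=5c.

181a5c5c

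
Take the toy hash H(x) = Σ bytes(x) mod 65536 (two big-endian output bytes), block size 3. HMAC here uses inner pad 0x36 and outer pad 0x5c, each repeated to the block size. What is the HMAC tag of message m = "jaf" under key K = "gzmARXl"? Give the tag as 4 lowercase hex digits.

Key "gzmARXl" = 67 7a 6d 41 52 58 6c is 7 bytes > B = 3, so hash it first: H(key) = 02 a5, then zero-pad to 3 bytes: K' = 02 a5 00.
K' ⊕ ipad = 34 93 36.  K' ⊕ opad = 5e f9 5c.
Inner input = (K'⊕ipad) ∥ m = 34 93 36 ∥ 6a 61 66.
Inner hash: sum = 52+147+54+106+97+102 = 558 → 02 2e.
Outer input = (K'⊕opad) ∥ inner = 5e f9 5c ∥ 02 2e.
Outer hash (tag): sum = 94+249+92+2+46 = 483 → 01 e3.

01e3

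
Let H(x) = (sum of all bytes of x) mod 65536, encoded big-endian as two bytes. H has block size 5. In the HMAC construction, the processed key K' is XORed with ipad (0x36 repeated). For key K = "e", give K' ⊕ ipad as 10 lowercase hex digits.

5336363636

Key "e" = 65 is 1 byte ≤ B = 5; zero-pad to 5 bytes: K' = 65 00 00 00 00.
XOR each byte with 0x36: 65⊕36=53, 00⊕36=36, 00⊕36=36, 00⊕36=36, 00⊕36=36.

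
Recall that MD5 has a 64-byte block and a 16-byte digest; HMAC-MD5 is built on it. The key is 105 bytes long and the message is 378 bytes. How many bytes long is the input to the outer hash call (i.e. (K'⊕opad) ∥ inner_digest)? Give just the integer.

Key is 105 > 64 bytes, so it is hashed to 16 bytes then zero-padded to 64: |K'| = 64.
Outer input = (K'⊕opad) ∥ H(inner) → 64 + 16 = 80 bytes.

80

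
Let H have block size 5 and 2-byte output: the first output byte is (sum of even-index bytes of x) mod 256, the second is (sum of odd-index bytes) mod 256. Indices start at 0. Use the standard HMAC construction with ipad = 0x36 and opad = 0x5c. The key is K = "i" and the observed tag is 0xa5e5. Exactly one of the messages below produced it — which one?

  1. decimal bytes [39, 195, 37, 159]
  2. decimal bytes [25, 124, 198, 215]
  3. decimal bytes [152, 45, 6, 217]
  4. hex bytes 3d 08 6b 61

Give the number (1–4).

1

Key "i" = 69 is 1 byte ≤ B = 5; zero-pad to 5 bytes: K' = 69 00 00 00 00.
K' ⊕ ipad = 5f 36 36 36 36; K' ⊕ opad = 35 5c 5c 5c 5c.
m1: inner = H(5f 36 36 36 36 27 c3 25 9f) = 2d b8; tag = H(35 5c 5c 5c 5c 2d b8) = a5e5 ← matches
m2: inner = H(5f 36 36 36 36 19 7c c6 d7) = 1e 4b; tag = H(35 5c 5c 5c 5c 1e 4b) = 38d6
m3: inner = H(5f 36 36 36 36 98 2d 06 d9) = d1 0a; tag = H(35 5c 5c 5c 5c d1 0a) = f789
m4: inner = H(5f 36 36 36 36 3d 08 6b 61) = 34 14; tag = H(35 5c 5c 5c 5c 34 14) = 01ec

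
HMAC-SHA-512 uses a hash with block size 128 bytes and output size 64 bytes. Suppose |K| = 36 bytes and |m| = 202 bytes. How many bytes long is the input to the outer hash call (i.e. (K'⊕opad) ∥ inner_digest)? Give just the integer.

192

Key is 36 ≤ 128 bytes, zero-padded: |K'| = 128.
Outer input = (K'⊕opad) ∥ H(inner) → 128 + 64 = 192 bytes.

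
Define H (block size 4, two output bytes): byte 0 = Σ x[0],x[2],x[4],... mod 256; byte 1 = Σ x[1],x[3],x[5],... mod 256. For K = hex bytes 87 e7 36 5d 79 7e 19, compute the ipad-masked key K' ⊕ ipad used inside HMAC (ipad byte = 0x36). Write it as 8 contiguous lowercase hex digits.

Key hex bytes 87 e7 36 5d 79 7e 19 is 7 bytes > B = 4, so hash it first: H(key) = 4f c2, then zero-pad to 4 bytes: K' = 4f c2 00 00.
XOR each byte with 0x36: 4f⊕36=79, c2⊕36=f4, 00⊕36=36, 00⊕36=36.

79f43636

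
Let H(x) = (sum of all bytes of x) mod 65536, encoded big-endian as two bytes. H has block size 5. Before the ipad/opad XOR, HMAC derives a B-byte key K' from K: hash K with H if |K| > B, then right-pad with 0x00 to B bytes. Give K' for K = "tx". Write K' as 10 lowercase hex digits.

Key "tx" = 74 78 is 2 bytes ≤ B = 5; zero-pad to 5 bytes: K' = 74 78 00 00 00.

7478000000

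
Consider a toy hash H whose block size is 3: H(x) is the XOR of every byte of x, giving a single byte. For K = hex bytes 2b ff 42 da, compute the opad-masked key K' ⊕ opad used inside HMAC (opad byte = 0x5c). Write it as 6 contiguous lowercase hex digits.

105c5c

Key hex bytes 2b ff 42 da is 4 bytes > B = 3, so hash it first: H(key) = 4c, then zero-pad to 3 bytes: K' = 4c 00 00.
XOR each byte with 0x5c: 4c⊕5c=10, 00⊕5c=5c, 00⊕5c=5c.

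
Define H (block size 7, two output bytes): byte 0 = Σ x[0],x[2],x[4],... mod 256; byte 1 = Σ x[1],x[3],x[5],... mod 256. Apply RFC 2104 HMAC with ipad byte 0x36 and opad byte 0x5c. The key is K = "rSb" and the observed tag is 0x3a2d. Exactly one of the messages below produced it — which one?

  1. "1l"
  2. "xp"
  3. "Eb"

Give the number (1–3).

3

Key "rSb" = 72 53 62 is 3 bytes ≤ B = 7; zero-pad to 7 bytes: K' = 72 53 62 00 00 00 00.
K' ⊕ ipad = 44 65 54 36 36 36 36; K' ⊕ opad = 2e 0f 3e 5c 5c 5c 5c.
m1: inner = H(44 65 54 36 36 36 36 31 6c) = 70 02; tag = H(2e 0f 3e 5c 5c 5c 5c 70 02) = 2637
m2: inner = H(44 65 54 36 36 36 36 78 70) = 74 49; tag = H(2e 0f 3e 5c 5c 5c 5c 74 49) = 6d3b
m3: inner = H(44 65 54 36 36 36 36 45 62) = 66 16; tag = H(2e 0f 3e 5c 5c 5c 5c 66 16) = 3a2d ← matches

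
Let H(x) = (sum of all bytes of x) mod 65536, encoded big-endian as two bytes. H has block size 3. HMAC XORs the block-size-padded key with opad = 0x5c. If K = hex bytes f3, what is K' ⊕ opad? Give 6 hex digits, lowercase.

Key hex bytes f3 is 1 byte ≤ B = 3; zero-pad to 3 bytes: K' = f3 00 00.
XOR each byte with 0x5c: f3⊕5c=af, 00⊕5c=5c, 00⊕5c=5c.

af5c5c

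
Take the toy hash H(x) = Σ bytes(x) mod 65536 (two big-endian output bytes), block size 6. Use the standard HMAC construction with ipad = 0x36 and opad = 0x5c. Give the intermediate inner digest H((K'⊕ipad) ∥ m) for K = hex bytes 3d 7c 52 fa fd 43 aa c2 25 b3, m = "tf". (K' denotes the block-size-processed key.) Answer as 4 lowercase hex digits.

02a4

Key hex bytes 3d 7c 52 fa fd 43 aa c2 25 b3 is 10 bytes > B = 6, so hash it first: H(key) = 05 89, then zero-pad to 6 bytes: K' = 05 89 00 00 00 00.
K' ⊕ ipad = 33 bf 36 36 36 36.
Inner input = 33 bf 36 36 36 36 ∥ 74 66.
Inner hash: sum = 51+191+54+54+54+54+116+102 = 676 → 02 a4.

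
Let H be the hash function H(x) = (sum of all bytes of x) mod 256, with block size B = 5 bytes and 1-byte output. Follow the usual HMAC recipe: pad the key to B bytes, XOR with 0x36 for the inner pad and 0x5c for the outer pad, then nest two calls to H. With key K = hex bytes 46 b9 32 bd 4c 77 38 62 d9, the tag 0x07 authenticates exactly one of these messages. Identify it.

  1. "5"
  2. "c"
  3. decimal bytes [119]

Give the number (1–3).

Key hex bytes 46 b9 32 bd 4c 77 38 62 d9 is 9 bytes > B = 5, so hash it first: H(key) = 24, then zero-pad to 5 bytes: K' = 24 00 00 00 00.
K' ⊕ ipad = 12 36 36 36 36; K' ⊕ opad = 78 5c 5c 5c 5c.
m1: inner = H(12 36 36 36 36 35) = 1f; tag = H(78 5c 5c 5c 5c 1f) = 07 ← matches
m2: inner = H(12 36 36 36 36 63) = 4d; tag = H(78 5c 5c 5c 5c 4d) = 35
m3: inner = H(12 36 36 36 36 77) = 61; tag = H(78 5c 5c 5c 5c 61) = 49

1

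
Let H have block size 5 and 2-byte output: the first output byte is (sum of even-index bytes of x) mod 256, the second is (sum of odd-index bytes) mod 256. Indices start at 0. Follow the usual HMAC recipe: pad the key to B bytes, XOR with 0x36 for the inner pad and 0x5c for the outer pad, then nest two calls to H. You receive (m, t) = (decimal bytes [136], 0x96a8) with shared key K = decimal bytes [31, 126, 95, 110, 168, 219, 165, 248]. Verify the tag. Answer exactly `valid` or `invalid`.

Key decimal bytes [31, 126, 95, 110, 168, 219, 165, 248] = 1f 7e 5f 6e a8 db a5 f8 is 8 bytes > B = 5, so hash it first: H(key) = cb bf, then zero-pad to 5 bytes: K' = cb bf 00 00 00.
K' ⊕ ipad = fd 89 36 36 36; K' ⊕ opad = 97 e3 5c 5c 5c.
Inner hash: even-index sum = 361 mod 256 = 105; odd-index sum = 327 mod 256 = 71 → 69 47.
Outer hash (recomputed tag): even-index sum = 406 mod 256 = 150; odd-index sum = 424 mod 256 = 168 → 96 a8.
Recomputed tag = 96a8; claimed = 96a8 → match.

valid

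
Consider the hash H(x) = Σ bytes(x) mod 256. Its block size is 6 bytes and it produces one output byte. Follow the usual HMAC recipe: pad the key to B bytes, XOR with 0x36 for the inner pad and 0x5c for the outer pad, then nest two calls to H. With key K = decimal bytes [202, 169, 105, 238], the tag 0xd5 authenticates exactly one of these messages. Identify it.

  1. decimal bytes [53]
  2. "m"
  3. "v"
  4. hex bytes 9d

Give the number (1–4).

2

Key decimal bytes [202, 169, 105, 238] = ca a9 69 ee is 4 bytes ≤ B = 6; zero-pad to 6 bytes: K' = ca a9 69 ee 00 00.
K' ⊕ ipad = fc 9f 5f d8 36 36; K' ⊕ opad = 96 f5 35 b2 5c 5c.
m1: inner = H(fc 9f 5f d8 36 36 35) = 73; tag = H(96 f5 35 b2 5c 5c 73) = 9d
m2: inner = H(fc 9f 5f d8 36 36 6d) = ab; tag = H(96 f5 35 b2 5c 5c ab) = d5 ← matches
m3: inner = H(fc 9f 5f d8 36 36 76) = b4; tag = H(96 f5 35 b2 5c 5c b4) = de
m4: inner = H(fc 9f 5f d8 36 36 9d) = db; tag = H(96 f5 35 b2 5c 5c db) = 05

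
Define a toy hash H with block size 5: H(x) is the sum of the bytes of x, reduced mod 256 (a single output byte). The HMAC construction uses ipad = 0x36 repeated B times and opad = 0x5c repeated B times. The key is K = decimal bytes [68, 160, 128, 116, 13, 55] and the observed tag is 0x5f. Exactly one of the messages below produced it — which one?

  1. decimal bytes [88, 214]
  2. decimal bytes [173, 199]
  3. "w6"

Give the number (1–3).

3

Key decimal bytes [68, 160, 128, 116, 13, 55] = 44 a0 80 74 0d 37 is 6 bytes > B = 5, so hash it first: H(key) = 1c, then zero-pad to 5 bytes: K' = 1c 00 00 00 00.
K' ⊕ ipad = 2a 36 36 36 36; K' ⊕ opad = 40 5c 5c 5c 5c.
m1: inner = H(2a 36 36 36 36 58 d6) = 30; tag = H(40 5c 5c 5c 5c 30) = e0
m2: inner = H(2a 36 36 36 36 ad c7) = 76; tag = H(40 5c 5c 5c 5c 76) = 26
m3: inner = H(2a 36 36 36 36 77 36) = af; tag = H(40 5c 5c 5c 5c af) = 5f ← matches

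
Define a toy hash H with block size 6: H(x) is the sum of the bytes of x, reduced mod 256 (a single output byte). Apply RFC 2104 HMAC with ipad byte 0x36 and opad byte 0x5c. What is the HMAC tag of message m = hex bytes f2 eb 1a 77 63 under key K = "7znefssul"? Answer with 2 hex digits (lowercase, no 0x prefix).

Key "7znefssul" = 37 7a 6e 65 66 73 73 75 6c is 9 bytes > B = 6, so hash it first: H(key) = b1, then zero-pad to 6 bytes: K' = b1 00 00 00 00 00.
K' ⊕ ipad = 87 36 36 36 36 36.  K' ⊕ opad = ed 5c 5c 5c 5c 5c.
Inner input = (K'⊕ipad) ∥ m = 87 36 36 36 36 36 ∥ f2 eb 1a 77 63.
Inner hash: sum = 135+54+54+54+54+54+242+235+26+119+99 = 1126; mod 256 = 102 → 66.
Outer input = (K'⊕opad) ∥ inner = ed 5c 5c 5c 5c 5c ∥ 66.
Outer hash (tag): sum = 237+92+92+92+92+92+102 = 799; mod 256 = 31 → 1f.

1f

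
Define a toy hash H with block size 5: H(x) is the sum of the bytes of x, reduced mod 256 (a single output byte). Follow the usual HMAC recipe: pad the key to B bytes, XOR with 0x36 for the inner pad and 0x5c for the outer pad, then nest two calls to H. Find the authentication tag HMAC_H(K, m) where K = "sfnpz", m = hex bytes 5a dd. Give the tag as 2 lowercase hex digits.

a3

Key "sfnpz" = 73 66 6e 70 7a is exactly B = 5 bytes: K' = 73 66 6e 70 7a.
K' ⊕ ipad = 45 50 58 46 4c.  K' ⊕ opad = 2f 3a 32 2c 26.
Inner input = (K'⊕ipad) ∥ m = 45 50 58 46 4c ∥ 5a dd.
Inner hash: sum = 69+80+88+70+76+90+221 = 694; mod 256 = 182 → b6.
Outer input = (K'⊕opad) ∥ inner = 2f 3a 32 2c 26 ∥ b6.
Outer hash (tag): sum = 47+58+50+44+38+182 = 419; mod 256 = 163 → a3.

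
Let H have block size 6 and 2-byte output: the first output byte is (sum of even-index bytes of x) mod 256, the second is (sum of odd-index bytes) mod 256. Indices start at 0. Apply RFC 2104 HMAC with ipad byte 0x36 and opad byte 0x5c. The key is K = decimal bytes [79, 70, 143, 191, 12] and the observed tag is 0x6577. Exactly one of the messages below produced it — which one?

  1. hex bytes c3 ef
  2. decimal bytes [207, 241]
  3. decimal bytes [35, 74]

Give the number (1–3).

1

Key decimal bytes [79, 70, 143, 191, 12] = 4f 46 8f bf 0c is 5 bytes ≤ B = 6; zero-pad to 6 bytes: K' = 4f 46 8f bf 0c 00.
K' ⊕ ipad = 79 70 b9 89 3a 36; K' ⊕ opad = 13 1a d3 e3 50 5c.
m1: inner = H(79 70 b9 89 3a 36 c3 ef) = 2f 1e; tag = H(13 1a d3 e3 50 5c 2f 1e) = 6577 ← matches
m2: inner = H(79 70 b9 89 3a 36 cf f1) = 3b 20; tag = H(13 1a d3 e3 50 5c 3b 20) = 7179
m3: inner = H(79 70 b9 89 3a 36 23 4a) = 8f 79; tag = H(13 1a d3 e3 50 5c 8f 79) = c5d2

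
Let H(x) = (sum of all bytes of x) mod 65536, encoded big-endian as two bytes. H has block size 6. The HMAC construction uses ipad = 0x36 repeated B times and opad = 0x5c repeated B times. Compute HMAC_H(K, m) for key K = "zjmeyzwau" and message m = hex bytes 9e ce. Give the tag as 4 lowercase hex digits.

Key "zjmeyzwau" = 7a 6a 6d 65 79 7a 77 61 75 is 9 bytes > B = 6, so hash it first: H(key) = 03 f6, then zero-pad to 6 bytes: K' = 03 f6 00 00 00 00.
K' ⊕ ipad = 35 c0 36 36 36 36.  K' ⊕ opad = 5f aa 5c 5c 5c 5c.
Inner input = (K'⊕ipad) ∥ m = 35 c0 36 36 36 36 ∥ 9e ce.
Inner hash: sum = 53+192+54+54+54+54+158+206 = 825 → 03 39.
Outer input = (K'⊕opad) ∥ inner = 5f aa 5c 5c 5c 5c ∥ 03 39.
Outer hash (tag): sum = 95+170+92+92+92+92+3+57 = 693 → 02 b5.

02b5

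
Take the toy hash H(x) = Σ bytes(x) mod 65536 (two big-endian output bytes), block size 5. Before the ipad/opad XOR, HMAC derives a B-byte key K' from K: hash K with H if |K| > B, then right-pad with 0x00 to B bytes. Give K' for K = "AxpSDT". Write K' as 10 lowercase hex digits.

0214000000

|K| = 6 > B = 5, so first hash the key.
H(K): sum = 65+120+112+83+68+84 = 532 → 02 14.
Zero-pad H(K) = 02 14 to 5 bytes: K' = 02 14 00 00 00.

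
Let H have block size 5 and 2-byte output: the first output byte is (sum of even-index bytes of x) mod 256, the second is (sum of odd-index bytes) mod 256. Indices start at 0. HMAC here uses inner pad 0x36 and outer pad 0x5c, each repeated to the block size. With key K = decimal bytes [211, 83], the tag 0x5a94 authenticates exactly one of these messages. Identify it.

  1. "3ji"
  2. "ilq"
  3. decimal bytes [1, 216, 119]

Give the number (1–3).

3

Key decimal bytes [211, 83] = d3 53 is 2 bytes ≤ B = 5; zero-pad to 5 bytes: K' = d3 53 00 00 00.
K' ⊕ ipad = e5 65 36 36 36; K' ⊕ opad = 8f 0f 5c 5c 5c.
m1: inner = H(e5 65 36 36 36 33 6a 69) = bb 37; tag = H(8f 0f 5c 5c 5c bb 37) = 7e26
m2: inner = H(e5 65 36 36 36 69 6c 71) = bd 75; tag = H(8f 0f 5c 5c 5c bd 75) = bc28
m3: inner = H(e5 65 36 36 36 01 d8 77) = 29 13; tag = H(8f 0f 5c 5c 5c 29 13) = 5a94 ← matches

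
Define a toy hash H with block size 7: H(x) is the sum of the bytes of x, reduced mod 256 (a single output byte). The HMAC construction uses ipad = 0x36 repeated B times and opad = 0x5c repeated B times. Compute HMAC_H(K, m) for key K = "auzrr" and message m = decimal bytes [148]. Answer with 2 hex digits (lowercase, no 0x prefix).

Key "auzrr" = 61 75 7a 72 72 is 5 bytes ≤ B = 7; zero-pad to 7 bytes: K' = 61 75 7a 72 72 00 00.
K' ⊕ ipad = 57 43 4c 44 44 36 36.  K' ⊕ opad = 3d 29 26 2e 2e 5c 5c.
Inner input = (K'⊕ipad) ∥ m = 57 43 4c 44 44 36 36 ∥ 94.
Inner hash: sum = 87+67+76+68+68+54+54+148 = 622; mod 256 = 110 → 6e.
Outer input = (K'⊕opad) ∥ inner = 3d 29 26 2e 2e 5c 5c ∥ 6e.
Outer hash (tag): sum = 61+41+38+46+46+92+92+110 = 526; mod 256 = 14 → 0e.

0e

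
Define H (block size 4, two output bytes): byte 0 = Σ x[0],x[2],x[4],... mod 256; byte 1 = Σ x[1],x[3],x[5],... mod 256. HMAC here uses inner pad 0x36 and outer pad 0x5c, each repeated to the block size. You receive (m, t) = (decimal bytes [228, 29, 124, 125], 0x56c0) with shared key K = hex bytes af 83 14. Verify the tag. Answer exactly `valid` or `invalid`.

Key hex bytes af 83 14 is 3 bytes ≤ B = 4; zero-pad to 4 bytes: K' = af 83 14 00.
K' ⊕ ipad = 99 b5 22 36; K' ⊕ opad = f3 df 48 5c.
Inner hash: even-index sum = 539 mod 256 = 27; odd-index sum = 389 mod 256 = 133 → 1b 85.
Outer hash (recomputed tag): even-index sum = 342 mod 256 = 86; odd-index sum = 448 mod 256 = 192 → 56 c0.
Recomputed tag = 56c0; claimed = 56c0 → match.

valid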